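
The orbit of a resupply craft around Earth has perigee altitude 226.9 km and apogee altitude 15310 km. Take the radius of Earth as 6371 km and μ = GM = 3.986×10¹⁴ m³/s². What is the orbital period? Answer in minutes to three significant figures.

T ≈ 279 minutes

r_p = 6371 + 226.9 = 6597.9 km = 6.5979×10⁶ m.
r_a = 6371 + 15310 = 21681 km = 2.1681×10⁷ m.
Semi-major axis a = (r_p + r_a)/2 = (6597.9 + 21681)/2 = 14139 km = 1.414×10⁷ m.
By Kepler's third law T = 2π√(a³/μ) = 2π × 2.663×10³ = 1.673×10⁴ s.
= 278.9 minutes.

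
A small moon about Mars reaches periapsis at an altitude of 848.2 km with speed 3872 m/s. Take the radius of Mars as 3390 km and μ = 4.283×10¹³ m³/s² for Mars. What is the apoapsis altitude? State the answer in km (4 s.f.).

apoapsis altitude ≈ 8785 km

r_p = 3390 + 848.2 = 4238.2 km = 4.238×10⁶ m.
Specific energy ε = v²/2 − μ/r = -2.610×10⁶ J/kg, so a = −μ/(2ε) = 8.207×10⁶ m.
The apsides satisfy r_p + r_a = 2a, so the apoapsis radius is 2a − r_p = 1.217×10⁷ m = 12175 km.
Apoapsis altitude = 12175 − 3390 = 8784.8 km.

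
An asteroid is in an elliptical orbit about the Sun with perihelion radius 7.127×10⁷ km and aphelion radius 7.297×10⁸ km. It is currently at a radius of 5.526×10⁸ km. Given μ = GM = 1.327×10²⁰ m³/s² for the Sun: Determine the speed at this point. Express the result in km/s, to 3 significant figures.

v ≈ 12.2 km/s

Semi-major axis a = (r_p + r_a)/2 = 4.0048×10⁸ km = 4.005×10¹¹ m.
Vis-viva: v² = μ(2/r − 1/a) = 1.327×10²⁰ × (3.619×10⁻¹² − 2.497×10⁻¹²) = 1.489×10⁸ m²/s².
v = 12200 m/s = 12.20 km/s.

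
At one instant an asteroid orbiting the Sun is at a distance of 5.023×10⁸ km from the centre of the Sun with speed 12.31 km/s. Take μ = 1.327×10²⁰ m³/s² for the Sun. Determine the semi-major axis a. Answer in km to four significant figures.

r = 5.023×10¹¹ m.
Vis-viva rearranged: 1/a = 2/r − v²/μ = 3.982×10⁻¹² − 1.142×10⁻¹² = 2.840×10⁻¹² m⁻¹.
a = 3.521×10¹¹ m = 3.5215×10⁸ km.

a ≈ 3.521×10⁸ km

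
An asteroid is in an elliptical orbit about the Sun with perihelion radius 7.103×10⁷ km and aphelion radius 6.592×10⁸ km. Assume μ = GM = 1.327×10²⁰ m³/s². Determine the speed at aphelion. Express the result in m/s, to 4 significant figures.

v ≈ 6258 m/s

Semi-major axis a = (r_p + r_a)/2 = 3.6512×10⁸ km = 3.651×10¹¹ m.
Vis-viva: v² = μ(2/r − 1/a) = 1.327×10²⁰ × (3.034×10⁻¹² − 2.739×10⁻¹²) = 3.916×10⁷ m²/s².
v = 6258 m/s.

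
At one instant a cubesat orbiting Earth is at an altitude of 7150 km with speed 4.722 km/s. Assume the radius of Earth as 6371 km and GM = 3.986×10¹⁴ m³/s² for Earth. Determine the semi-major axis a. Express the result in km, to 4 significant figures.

a ≈ 10870 km

r = 6371 + 7150 = 13521 km = 1.352×10⁷ m.
Vis-viva rearranged: 1/a = 2/r − v²/μ = 1.479×10⁻⁷ − 5.594×10⁻⁸ = 9.198×10⁻⁸ m⁻¹.
a = 1.087×10⁷ m = 10872 km.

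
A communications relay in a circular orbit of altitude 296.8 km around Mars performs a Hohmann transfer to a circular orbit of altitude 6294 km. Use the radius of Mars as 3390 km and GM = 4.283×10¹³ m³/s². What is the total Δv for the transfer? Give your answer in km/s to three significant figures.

Δv_total ≈ 1.24 km/s

r₁ = 3390 + 296.8 = 3686.8 km = 3.6868×10⁶ m.
r₂ = 3390 + 6294 = 9684.0 km = 9.6840×10⁶ m.
Transfer ellipse a_t = (r₁ + r₂)/2 = 6.685×10⁶ m.
At r₁: circular v_c1 = √(μ/r₁) = 3408 m/s; transfer-periapsis v_p = √[μ(2/r₁ − 1/a_t)] = 4102 m/s.
Δv₁ = v_p − v_c1 = 693.8 m/s.
At r₂: circular v_c2 = √(μ/r₂) = 2103 m/s; transfer-apoapsis v_a = √[μ(2/r₂ − 1/a_t)] = 1562 m/s.
Δv₂ = v_c2 − v_a = 541.3 m/s.
Total Δv = Δv₁ + Δv₂ = 1235 m/s = 1.235 km/s.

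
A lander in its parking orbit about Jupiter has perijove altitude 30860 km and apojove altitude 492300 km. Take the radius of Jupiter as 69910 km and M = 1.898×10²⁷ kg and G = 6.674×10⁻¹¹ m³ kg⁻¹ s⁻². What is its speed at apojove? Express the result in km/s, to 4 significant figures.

μ = GM = 6.674×10⁻¹¹ × 1.898×10²⁷ = 1.267×10¹⁷ m³/s².
r_p = 69910 + 30860 = 100770 km = 1.0077×10⁸ m.
r_a = 69910 + 492300 = 562210 km = 5.6221×10⁸ m.
Semi-major axis a = (r_p + r_a)/2 = 3.3149×10⁵ km = 3.315×10⁸ m.
Vis-viva: v² = μ(2/r − 1/a) = 1.267×10¹⁷ × (3.557×10⁻⁹ − 3.017×10⁻⁹) = 6.849×10⁷ m²/s².
v = 8276 m/s = 8.276 km/s.

v ≈ 8.276 km/s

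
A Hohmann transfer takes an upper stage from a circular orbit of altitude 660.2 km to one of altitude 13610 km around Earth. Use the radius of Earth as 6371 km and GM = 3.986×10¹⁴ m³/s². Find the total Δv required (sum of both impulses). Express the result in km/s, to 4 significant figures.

Δv_total ≈ 2.872 km/s

r₁ = 6371 + 660.2 = 7031.2 km = 7.0312×10⁶ m.
r₂ = 6371 + 13610 = 19981 km = 1.9981×10⁷ m.
Transfer ellipse a_t = (r₁ + r₂)/2 = 1.351×10⁷ m.
At r₁: circular v_c1 = √(μ/r₁) = 7529 m/s; transfer-perigee v_p = √[μ(2/r₁ − 1/a_t)] = 9158 m/s.
Δv₁ = v_p − v_c1 = 1629 m/s.
At r₂: circular v_c2 = √(μ/r₂) = 4466 m/s; transfer-apogee v_a = √[μ(2/r₂ − 1/a_t)] = 3223 m/s.
Δv₂ = v_c2 − v_a = 1244 m/s.
Total Δv = Δv₁ + Δv₂ = 2872 m/s = 2.872 km/s.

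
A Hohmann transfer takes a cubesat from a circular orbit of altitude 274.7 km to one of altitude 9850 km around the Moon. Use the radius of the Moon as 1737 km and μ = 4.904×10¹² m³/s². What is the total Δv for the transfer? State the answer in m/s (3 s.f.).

r₁ = 1737 + 274.7 = 2011.7 km = 2.0117×10⁶ m.
r₂ = 1737 + 9850 = 11587 km = 1.1587×10⁷ m.
Transfer ellipse a_t = (r₁ + r₂)/2 = 6.799×10⁶ m.
At r₁: circular v_c1 = √(μ/r₁) = 1561 m/s; transfer-perilune v_p = √[μ(2/r₁ − 1/a_t)] = 2038 m/s.
Δv₁ = v_p − v_c1 = 476.9 m/s.
At r₂: circular v_c2 = √(μ/r₂) = 650.6 m/s; transfer-apolune v_a = √[μ(2/r₂ − 1/a_t)] = 353.9 m/s.
Δv₂ = v_c2 − v_a = 296.7 m/s.
Total Δv = Δv₁ + Δv₂ = 773.6 m/s.

Δv_total ≈ 774 m/s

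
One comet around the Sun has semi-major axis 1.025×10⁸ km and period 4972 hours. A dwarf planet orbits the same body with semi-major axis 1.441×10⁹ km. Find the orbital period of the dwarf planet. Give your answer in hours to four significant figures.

T₂ ≈ 2.621×10⁵ hours

Kepler's third law: T² ∝ a³, so T₂ = T₁ (a₂/a₁)^(3/2).
a₂/a₁ = 14.06, (a₂/a₁)^(3/2) = 52.71.
T₂ = 4972 × 52.71 = 2.621×10⁵ hours.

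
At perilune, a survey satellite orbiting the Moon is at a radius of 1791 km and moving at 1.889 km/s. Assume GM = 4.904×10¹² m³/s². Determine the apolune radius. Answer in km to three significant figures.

r_p = 1.791×10⁶ m.
Specific energy ε = v²/2 − μ/r = -9.540×10⁵ J/kg, so a = −μ/(2ε) = 2.570×10⁶ m.
The apsides satisfy r_p + r_a = 2a, so the apolune radius is 2a − r_p = 3.350×10⁶ m = 3349.6 km.

apolune radius ≈ 3350 km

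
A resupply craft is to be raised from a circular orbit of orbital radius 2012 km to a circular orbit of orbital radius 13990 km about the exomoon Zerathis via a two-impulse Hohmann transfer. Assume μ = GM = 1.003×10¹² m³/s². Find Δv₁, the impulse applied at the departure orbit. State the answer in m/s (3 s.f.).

Δv ≈ 228 m/s

r₁ = 2012 km = 2.012×10⁶ m.
r₂ = 13990 km = 1.399×10⁷ m.
Transfer ellipse a_t = (r₁ + r₂)/2 = 8.001×10⁶ m.
At r₁: circular v_c1 = √(μ/r₁) = 706.1 m/s; transfer-periapsis v_p = √[μ(2/r₁ − 1/a_t)] = 933.6 m/s.
Δv₁ = v_p − v_c1 = 227.6 m/s.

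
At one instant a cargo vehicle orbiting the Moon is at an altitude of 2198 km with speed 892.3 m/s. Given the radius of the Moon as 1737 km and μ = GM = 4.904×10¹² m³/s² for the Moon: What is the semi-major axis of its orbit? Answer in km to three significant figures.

r = 1737 + 2198 = 3935.0 km = 3.935×10⁶ m.
Vis-viva rearranged: 1/a = 2/r − v²/μ = 5.083×10⁻⁷ − 1.624×10⁻⁷ = 3.459×10⁻⁷ m⁻¹.
a = 2.891×10⁶ m = 2891.0 km.

a ≈ 2890 km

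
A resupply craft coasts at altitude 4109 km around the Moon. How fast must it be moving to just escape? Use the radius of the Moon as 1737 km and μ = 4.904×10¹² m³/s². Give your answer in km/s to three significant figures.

r = 1737 + 4109 = 5846.0 km = 5.8460×10⁶ m.
Escape speed v_esc = √(2μ/r) = √(2 × 4.904×10¹² / 5.846×10⁶) = √(1.678×10⁶) = 1295 m/s.
= 1.295 km/s.

v_esc ≈ 1.30 km/s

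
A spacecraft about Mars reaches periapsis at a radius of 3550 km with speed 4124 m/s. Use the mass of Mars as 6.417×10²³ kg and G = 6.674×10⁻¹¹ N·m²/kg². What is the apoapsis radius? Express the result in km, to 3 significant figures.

apoapsis radius ≈ 8480 km

μ = GM = 6.674×10⁻¹¹ × 6.417×10²³ = 4.283×10¹³ m³/s².
r_p = 3.550×10⁶ m.
Specific energy ε = v²/2 − μ/r = -3.560×10⁶ J/kg, so a = −μ/(2ε) = 6.015×10⁶ m.
The apsides satisfy r_p + r_a = 2a, so the apoapsis radius is 2a − r_p = 8.479×10⁶ m = 8479.2 km.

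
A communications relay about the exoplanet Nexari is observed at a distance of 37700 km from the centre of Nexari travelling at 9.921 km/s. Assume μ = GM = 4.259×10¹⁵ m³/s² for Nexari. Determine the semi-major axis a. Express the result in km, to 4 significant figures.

a ≈ 33400 km

r = 3.770×10⁷ m.
Specific orbital energy ε = v²/2 − μ/r = (9921)²/2 − 4.259×10¹⁵/3.770×10⁷ = -6.376×10⁷ J/kg.
Since ε = −μ/(2a), a = −μ/(2ε) = 3.340×10⁷ m = 33400 km.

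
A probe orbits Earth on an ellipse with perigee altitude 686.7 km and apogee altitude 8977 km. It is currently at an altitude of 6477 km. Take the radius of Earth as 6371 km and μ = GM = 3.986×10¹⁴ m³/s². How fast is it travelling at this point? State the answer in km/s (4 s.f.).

v ≈ 5.145 km/s

r_p = 6371 + 686.7 = 7057.7 km = 7.0577×10⁶ m.
r_a = 6371 + 8977 = 15348 km = 1.5348×10⁷ m.
r = 6371 + 6477 = 12848 km = 1.285×10⁷ m.
Semi-major axis a = (r_p + r_a)/2 = 11203 km = 1.120×10⁷ m.
Vis-viva: v² = μ(2/r − 1/a) = 3.986×10¹⁴ × (1.557×10⁻⁷ − 8.926×10⁻⁸) = 2.647×10⁷ m²/s².
v = 5145 m/s = 5.145 km/s.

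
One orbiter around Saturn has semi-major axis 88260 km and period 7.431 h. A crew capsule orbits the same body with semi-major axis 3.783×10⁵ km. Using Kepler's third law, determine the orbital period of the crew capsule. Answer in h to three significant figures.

Kepler's third law: T² ∝ a³, so T₂ = T₁ (a₂/a₁)^(3/2).
a₂/a₁ = 4.286, (a₂/a₁)^(3/2) = 8.874.
T₂ = 7.431 × 8.874 = 65.94 h.

T₂ ≈ 65.9 h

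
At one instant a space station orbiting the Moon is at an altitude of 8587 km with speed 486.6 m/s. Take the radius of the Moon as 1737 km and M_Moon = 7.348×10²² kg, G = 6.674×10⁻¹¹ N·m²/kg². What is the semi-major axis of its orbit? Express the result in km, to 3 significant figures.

μ = GM = 6.674×10⁻¹¹ × 7.348×10²² = 4.904×10¹² m³/s².
r = 1737 + 8587 = 10324 km = 1.032×10⁷ m.
Specific orbital energy ε = v²/2 − μ/r = (486.6)²/2 − 4.904×10¹²/1.032×10⁷ = -3.566×10⁵ J/kg.
Since ε = −μ/(2a), a = −μ/(2ε) = 6.876×10⁶ m = 6875.6 km.

a ≈ 6880 km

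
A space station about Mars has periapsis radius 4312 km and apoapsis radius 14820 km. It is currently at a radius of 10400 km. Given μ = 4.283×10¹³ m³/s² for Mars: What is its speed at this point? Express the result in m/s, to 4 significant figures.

Semi-major axis a = (r_p + r_a)/2 = 9566.0 km = 9.566×10⁶ m.
Vis-viva: v² = μ(2/r − 1/a) = 4.283×10¹³ × (1.923×10⁻⁷ − 1.045×10⁻⁷) = 3.759×10⁶ m²/s².
v = 1939 m/s.

v ≈ 1939 m/s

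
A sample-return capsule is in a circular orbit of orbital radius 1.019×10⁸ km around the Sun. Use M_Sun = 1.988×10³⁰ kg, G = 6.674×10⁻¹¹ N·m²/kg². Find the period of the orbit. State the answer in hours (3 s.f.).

T ≈ 4930 hours

μ = GM = 6.674×10⁻¹¹ × 1.988×10³⁰ = 1.327×10²⁰ m³/s².
r = 1.019×10⁸ km = 1.019×10¹¹ m.
Kepler's third law: T = 2π√(r³/μ) = 2π√((1.019×10¹¹)³ / 1.327×10²⁰).
r³/μ = 7.975×10¹² s², so T = 2π × 2.824×10⁶ = 1.774×10⁷ s.
Converting: 1.774×10⁷ s ÷ 3600 = 4929 hours.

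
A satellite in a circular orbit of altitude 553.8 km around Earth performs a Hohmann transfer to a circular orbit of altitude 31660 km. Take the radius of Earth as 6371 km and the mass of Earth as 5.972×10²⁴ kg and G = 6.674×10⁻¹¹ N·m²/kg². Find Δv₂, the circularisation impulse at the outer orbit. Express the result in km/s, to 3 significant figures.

Δv ≈ 1.44 km/s

μ = GM = 6.674×10⁻¹¹ × 5.972×10²⁴ = 3.986×10¹⁴ m³/s².
r₁ = 6371 + 553.8 = 6924.8 km = 6.9248×10⁶ m.
r₂ = 6371 + 31660 = 38031 km = 3.8031×10⁷ m.
Transfer ellipse a_t = (r₁ + r₂)/2 = 2.248×10⁷ m.
At r₁: circular v_c1 = √(μ/r₁) = 7587 m/s; transfer-perigee v_p = √[μ(2/r₁ − 1/a_t)] = 9868 m/s.
At r₂: circular v_c2 = √(μ/r₂) = 3237 m/s; transfer-apogee v_a = √[μ(2/r₂ − 1/a_t)] = 1797 m/s.
Δv₂ = v_c2 − v_a = 1440 m/s.
= 1.440 km/s.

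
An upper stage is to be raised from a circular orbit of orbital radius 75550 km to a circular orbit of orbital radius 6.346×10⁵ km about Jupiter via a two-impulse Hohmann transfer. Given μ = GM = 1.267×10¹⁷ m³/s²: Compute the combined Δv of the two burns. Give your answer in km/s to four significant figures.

r₁ = 75550 km = 7.555×10⁷ m.
r₂ = 6.346×10⁵ km = 6.346×10⁸ m.
Transfer ellipse a_t = (r₁ + r₂)/2 = 3.551×10⁸ m.
At r₁: circular v_c1 = √(μ/r₁) = 40950 m/s; transfer-perijove v_p = √[μ(2/r₁ − 1/a_t)] = 54750 m/s.
Δv₁ = v_p − v_c1 = 13800 m/s.
At r₂: circular v_c2 = √(μ/r₂) = 14130 m/s; transfer-apojove v_a = √[μ(2/r₂ − 1/a_t)] = 6518 m/s.
Δv₂ = v_c2 − v_a = 7612 m/s.
Total Δv = Δv₁ + Δv₂ = 21410 m/s = 21.41 km/s.

Δv_total ≈ 21.41 km/s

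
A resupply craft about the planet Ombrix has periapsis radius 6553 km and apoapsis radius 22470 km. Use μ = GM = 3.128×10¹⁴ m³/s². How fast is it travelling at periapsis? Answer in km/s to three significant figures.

Semi-major axis a = (r_p + r_a)/2 = 14512 km = 1.451×10⁷ m.
Vis-viva: v² = μ(2/r − 1/a) = 3.128×10¹⁴ × (3.052×10⁻⁷ − 6.891×10⁻⁸) = 7.391×10⁷ m²/s².
v = 8597 m/s = 8.597 km/s.

v ≈ 8.60 km/s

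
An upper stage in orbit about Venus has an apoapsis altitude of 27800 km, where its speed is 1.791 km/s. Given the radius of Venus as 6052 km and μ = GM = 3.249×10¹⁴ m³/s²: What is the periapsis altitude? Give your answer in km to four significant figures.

periapsis altitude ≈ 739.9 km

r_a = 6052 + 27800 = 33852 km = 3.385×10⁷ m.
Specific energy ε = v²/2 − μ/r = -7.994×10⁶ J/kg, so a = −μ/(2ε) = 2.032×10⁷ m.
The apsides satisfy r_p + r_a = 2a, so the periapsis radius is 2a − r_a = 6.792×10⁶ m = 6791.9 km.
Periapsis altitude = 6791.9 − 6052 = 739.90 km.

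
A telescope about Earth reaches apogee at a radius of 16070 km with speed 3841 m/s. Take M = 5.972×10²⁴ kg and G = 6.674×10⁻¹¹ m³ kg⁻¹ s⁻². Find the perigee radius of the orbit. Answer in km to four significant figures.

perigee radius ≈ 6803 km

μ = GM = 6.674×10⁻¹¹ × 5.972×10²⁴ = 3.986×10¹⁴ m³/s².
r_a = 1.607×10⁷ m.
Specific energy ε = v²/2 − μ/r = -1.743×10⁷ J/kg, so a = −μ/(2ε) = 1.144×10⁷ m.
The apsides satisfy r_p + r_a = 2a, so the perigee radius is 2a − r_a = 6.803×10⁶ m = 6802.8 km.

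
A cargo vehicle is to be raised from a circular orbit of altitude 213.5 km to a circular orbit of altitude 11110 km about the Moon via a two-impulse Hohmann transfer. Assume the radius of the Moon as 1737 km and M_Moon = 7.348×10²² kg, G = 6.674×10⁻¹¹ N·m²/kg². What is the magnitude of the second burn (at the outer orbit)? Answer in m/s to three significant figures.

Δv ≈ 301 m/s

μ = GM = 6.674×10⁻¹¹ × 7.348×10²² = 4.904×10¹² m³/s².
r₁ = 1737 + 213.5 = 1950.5 km = 1.9505×10⁶ m.
r₂ = 1737 + 11110 = 12847 km = 1.2847×10⁷ m.
Transfer ellipse a_t = (r₁ + r₂)/2 = 7.399×10⁶ m.
At r₁: circular v_c1 = √(μ/r₁) = 1586 m/s; transfer-perilune v_p = √[μ(2/r₁ − 1/a_t)] = 2089 m/s.
At r₂: circular v_c2 = √(μ/r₂) = 617.8 m/s; transfer-apolune v_a = √[μ(2/r₂ − 1/a_t)] = 317.2 m/s.
Δv₂ = v_c2 − v_a = 300.6 m/s.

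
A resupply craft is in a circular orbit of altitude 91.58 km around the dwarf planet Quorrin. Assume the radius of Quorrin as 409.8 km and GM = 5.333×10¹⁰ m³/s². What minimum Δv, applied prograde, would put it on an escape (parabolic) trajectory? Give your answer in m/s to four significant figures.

r = 409.8 + 91.58 = 501.38 km = 5.0138×10⁵ m.
Circular speed v_c = √(μ/r) = 326.1 m/s.
Escape speed v_esc = √(2μ/r) = √2 × v_c = 461.2 m/s.
Δv = v_esc − v_c = 135.1 m/s.

Δv ≈ 135.1 m/s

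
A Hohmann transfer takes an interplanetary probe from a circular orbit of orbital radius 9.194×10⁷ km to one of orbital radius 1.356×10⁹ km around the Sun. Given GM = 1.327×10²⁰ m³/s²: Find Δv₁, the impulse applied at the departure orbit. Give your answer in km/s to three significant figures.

r₁ = 9.194×10⁷ km = 9.194×10¹⁰ m.
r₂ = 1.356×10⁹ km = 1.356×10¹² m.
Transfer ellipse a_t = (r₁ + r₂)/2 = 7.240×10¹¹ m.
At r₁: circular v_c1 = √(μ/r₁) = 37990 m/s; transfer-perihelion v_p = √[μ(2/r₁ − 1/a_t)] = 51990 m/s.
Δv₁ = v_p − v_c1 = 14000 m/s.
= 14.00 km/s.

Δv ≈ 14.0 km/s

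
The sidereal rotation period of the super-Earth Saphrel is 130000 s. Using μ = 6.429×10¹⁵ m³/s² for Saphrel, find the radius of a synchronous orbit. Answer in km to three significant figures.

A synchronous orbit has period T, so by Kepler's third law a = (μT²/4π²)^(1/3).
μT²/4π² = 6.429×10¹⁵ × (1.300×10⁵)² / 39.48 = 2.752×10²⁴ m³.
a = 1.401×10⁸ m = 1.4014×10⁵ km.

r_sync ≈ 1.40×10⁵ km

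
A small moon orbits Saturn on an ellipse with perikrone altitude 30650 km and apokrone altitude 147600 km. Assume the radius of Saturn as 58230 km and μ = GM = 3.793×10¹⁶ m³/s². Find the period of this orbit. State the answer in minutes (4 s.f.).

r_p = 58230 + 30650 = 88880 km = 8.8880×10⁷ m.
r_a = 58230 + 147600 = 205830 km = 2.0583×10⁸ m.
Semi-major axis a = (r_p + r_a)/2 = (88880 + 2.0583×10⁵)/2 = 1.4736×10⁵ km = 1.474×10⁸ m.
By Kepler's third law T = 2π√(a³/μ) = 2π × 9.185×10³ = 5.771×10⁴ s.
= 961.8 minutes.

T ≈ 961.8 minutes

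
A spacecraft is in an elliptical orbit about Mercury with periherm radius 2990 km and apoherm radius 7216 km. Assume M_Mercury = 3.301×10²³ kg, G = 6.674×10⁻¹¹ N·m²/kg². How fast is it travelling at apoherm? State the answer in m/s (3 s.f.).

μ = GM = 6.674×10⁻¹¹ × 3.301×10²³ = 2.203×10¹³ m³/s².
Semi-major axis a = (r_p + r_a)/2 = 5103.0 km = 5.103×10⁶ m.
Vis-viva: v² = μ(2/r − 1/a) = 2.203×10¹³ × (2.772×10⁻⁷ − 1.960×10⁻⁷) = 1.789×10⁶ m²/s².
v = 1337 m/s.

v ≈ 1340 m/s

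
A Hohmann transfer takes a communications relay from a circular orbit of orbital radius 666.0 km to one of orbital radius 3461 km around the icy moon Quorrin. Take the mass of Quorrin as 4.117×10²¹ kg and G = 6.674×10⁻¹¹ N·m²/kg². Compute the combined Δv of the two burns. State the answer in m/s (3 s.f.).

Δv_total ≈ 311 m/s

μ = GM = 6.674×10⁻¹¹ × 4.117×10²¹ = 2.748×10¹¹ m³/s².
r₁ = 666.0 km = 6.660×10⁵ m.
r₂ = 3461 km = 3.461×10⁶ m.
Transfer ellipse a_t = (r₁ + r₂)/2 = 2.064×10⁶ m.
At r₁: circular v_c1 = √(μ/r₁) = 642.3 m/s; transfer-periapsis v_p = √[μ(2/r₁ − 1/a_t)] = 831.8 m/s.
Δv₁ = v_p − v_c1 = 189.5 m/s.
At r₂: circular v_c2 = √(μ/r₂) = 281.8 m/s; transfer-apoapsis v_a = √[μ(2/r₂ − 1/a_t)] = 160.1 m/s.
Δv₂ = v_c2 − v_a = 121.7 m/s.
Total Δv = Δv₁ + Δv₂ = 311.2 m/s.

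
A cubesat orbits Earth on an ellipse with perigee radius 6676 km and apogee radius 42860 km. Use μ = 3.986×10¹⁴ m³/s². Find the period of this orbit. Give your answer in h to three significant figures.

T ≈ 10.8 h

Semi-major axis a = (r_p + r_a)/2 = (6676.0 + 42860)/2 = 24768 km = 2.477×10⁷ m.
By Kepler's third law T = 2π√(a³/μ) = 2π × 6.174×10³ = 3.879×10⁴ s.
= 10.78 h.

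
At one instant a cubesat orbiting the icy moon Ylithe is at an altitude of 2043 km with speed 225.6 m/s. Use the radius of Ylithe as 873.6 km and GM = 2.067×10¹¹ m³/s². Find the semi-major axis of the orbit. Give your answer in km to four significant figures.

r = 873.6 + 2043 = 2916.6 km = 2.917×10⁶ m.
Specific orbital energy ε = v²/2 − μ/r = (225.6)²/2 − 2.067×10¹¹/2.917×10⁶ = -4.542×10⁴ J/kg.
Since ε = −μ/(2a), a = −μ/(2ε) = 2.275×10⁶ m = 2275.3 km.

a ≈ 2275 km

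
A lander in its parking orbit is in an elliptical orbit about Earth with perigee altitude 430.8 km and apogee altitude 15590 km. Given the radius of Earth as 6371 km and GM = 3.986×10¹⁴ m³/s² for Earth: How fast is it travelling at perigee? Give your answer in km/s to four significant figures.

v ≈ 9.460 km/s

r_p = 6371 + 430.8 = 6801.8 km = 6.8018×10⁶ m.
r_a = 6371 + 15590 = 21961 km = 2.1961×10⁷ m.
Semi-major axis a = (r_p + r_a)/2 = 14381 km = 1.438×10⁷ m.
Vis-viva: v² = μ(2/r − 1/a) = 3.986×10¹⁴ × (2.940×10⁻⁷ − 6.953×10⁻⁸) = 8.949×10⁷ m²/s².
v = 9460 m/s = 9.460 km/s.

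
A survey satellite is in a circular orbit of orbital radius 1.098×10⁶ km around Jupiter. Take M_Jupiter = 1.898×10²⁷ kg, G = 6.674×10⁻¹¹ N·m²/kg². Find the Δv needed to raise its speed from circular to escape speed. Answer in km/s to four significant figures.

Δv ≈ 4.449 km/s

μ = GM = 6.674×10⁻¹¹ × 1.898×10²⁷ = 1.267×10¹⁷ m³/s².
r = 1.098×10⁶ km = 1.098×10⁹ m.
Circular speed v_c = √(μ/r) = 10740 m/s.
Escape speed v_esc = √(2μ/r) = √2 × v_c = 15190 m/s.
Δv = v_esc − v_c = 4449 m/s = 4.449 km/s.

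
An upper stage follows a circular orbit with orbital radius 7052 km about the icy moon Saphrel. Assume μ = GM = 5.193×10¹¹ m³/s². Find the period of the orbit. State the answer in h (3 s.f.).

T ≈ 45.4 h

r = 7052 km = 7.052×10⁶ m.
Kepler's third law: T = 2π√(r³/μ) = 2π√((7.052×10⁶)³ / 5.193×10¹¹).
r³/μ = 6.753×10⁸ s², so T = 2π × 2.599×10⁴ = 1.633×10⁵ s.
Converting: 1.633×10⁵ s ÷ 3600 = 45.36 h.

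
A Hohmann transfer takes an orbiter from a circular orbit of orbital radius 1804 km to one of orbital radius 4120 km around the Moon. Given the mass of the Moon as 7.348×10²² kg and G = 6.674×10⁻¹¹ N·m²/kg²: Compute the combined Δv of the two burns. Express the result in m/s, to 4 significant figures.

μ = GM = 6.674×10⁻¹¹ × 7.348×10²² = 4.904×10¹² m³/s².
r₁ = 1804 km = 1.804×10⁶ m.
r₂ = 4120 km = 4.120×10⁶ m.
Transfer ellipse a_t = (r₁ + r₂)/2 = 2.962×10⁶ m.
At r₁: circular v_c1 = √(μ/r₁) = 1649 m/s; transfer-perilune v_p = √[μ(2/r₁ − 1/a_t)] = 1945 m/s.
Δv₁ = v_p − v_c1 = 295.8 m/s.
At r₂: circular v_c2 = √(μ/r₂) = 1091 m/s; transfer-apolune v_a = √[μ(2/r₂ − 1/a_t)] = 851.4 m/s.
Δv₂ = v_c2 − v_a = 239.6 m/s.
Total Δv = Δv₁ + Δv₂ = 535.3 m/s.

Δv_total ≈ 535.3 m/s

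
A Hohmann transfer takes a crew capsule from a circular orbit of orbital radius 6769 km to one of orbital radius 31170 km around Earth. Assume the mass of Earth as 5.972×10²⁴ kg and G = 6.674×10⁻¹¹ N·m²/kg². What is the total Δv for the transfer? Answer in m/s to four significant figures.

μ = GM = 6.674×10⁻¹¹ × 5.972×10²⁴ = 3.986×10¹⁴ m³/s².
r₁ = 6769 km = 6.769×10⁶ m.
r₂ = 31170 km = 3.117×10⁷ m.
Transfer ellipse a_t = (r₁ + r₂)/2 = 1.897×10⁷ m.
At r₁: circular v_c1 = √(μ/r₁) = 7673 m/s; transfer-perigee v_p = √[μ(2/r₁ − 1/a_t)] = 9836 m/s.
Δv₁ = v_p − v_c1 = 2163 m/s.
At r₂: circular v_c2 = √(μ/r₂) = 3576 m/s; transfer-apogee v_a = √[μ(2/r₂ − 1/a_t)] = 2136 m/s.
Δv₂ = v_c2 − v_a = 1440 m/s.
Total Δv = Δv₁ + Δv₂ = 3603 m/s.

Δv_total ≈ 3603 m/s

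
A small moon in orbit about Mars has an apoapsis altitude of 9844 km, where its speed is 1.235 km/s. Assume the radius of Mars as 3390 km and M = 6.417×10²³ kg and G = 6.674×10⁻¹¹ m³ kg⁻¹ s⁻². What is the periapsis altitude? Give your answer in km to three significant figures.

μ = GM = 6.674×10⁻¹¹ × 6.417×10²³ = 4.283×10¹³ m³/s².
r_a = 3390 + 9844 = 13234 km = 1.323×10⁷ m.
Specific energy ε = v²/2 − μ/r = -2.474×10⁶ J/kg, so a = −μ/(2ε) = 8.657×10⁶ m.
The apsides satisfy r_p + r_a = 2a, so the periapsis radius is 2a − r_a = 4.080×10⁶ m = 4080.2 km.
Periapsis altitude = 4080.2 − 3390 = 690.17 km.

periapsis altitude ≈ 690 km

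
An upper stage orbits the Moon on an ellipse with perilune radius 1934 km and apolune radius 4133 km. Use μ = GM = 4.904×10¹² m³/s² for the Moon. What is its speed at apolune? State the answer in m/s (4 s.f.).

v ≈ 869.8 m/s

Semi-major axis a = (r_p + r_a)/2 = 3033.5 km = 3.034×10⁶ m.
Vis-viva: v² = μ(2/r − 1/a) = 4.904×10¹² × (4.839×10⁻⁷ − 3.297×10⁻⁷) = 7.565×10⁵ m²/s².
v = 869.8 m/s.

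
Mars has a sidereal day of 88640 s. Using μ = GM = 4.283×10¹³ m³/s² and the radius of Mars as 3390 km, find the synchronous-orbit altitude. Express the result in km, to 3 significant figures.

A synchronous orbit has period T, so by Kepler's third law a = (μT²/4π²)^(1/3).
μT²/4π² = 4.283×10¹³ × (8.864×10⁴)² / 39.48 = 8.524×10²¹ m³.
a = 2.043×10⁷ m = 20428 km.
Altitude h = a − R = 20428 − 3390 = 17038 km.

h_sync ≈ 17000 km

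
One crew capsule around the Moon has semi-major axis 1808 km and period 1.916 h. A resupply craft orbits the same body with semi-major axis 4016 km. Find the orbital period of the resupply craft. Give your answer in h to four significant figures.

T₂ ≈ 6.343 h

Kepler's third law: T² ∝ a³, so T₂ = T₁ (a₂/a₁)^(3/2).
a₂/a₁ = 2.221, (a₂/a₁)^(3/2) = 3.310.
T₂ = 1.916 × 3.310 = 6.343 h.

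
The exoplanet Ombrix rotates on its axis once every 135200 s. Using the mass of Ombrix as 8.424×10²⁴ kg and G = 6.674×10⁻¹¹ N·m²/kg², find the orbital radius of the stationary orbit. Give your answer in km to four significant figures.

μ = GM = 6.674×10⁻¹¹ × 8.424×10²⁴ = 5.622×10¹⁴ m³/s².
A synchronous orbit has period T, so by Kepler's third law a = (μT²/4π²)^(1/3).
μT²/4π² = 5.622×10¹⁴ × (1.352×10⁵)² / 39.48 = 2.603×10²³ m³.
a = 6.385×10⁷ m = 63851 km.

r_sync ≈ 63850 km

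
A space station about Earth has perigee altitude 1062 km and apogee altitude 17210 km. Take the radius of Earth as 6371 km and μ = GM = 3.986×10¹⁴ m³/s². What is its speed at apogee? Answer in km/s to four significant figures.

r_p = 6371 + 1062 = 7433.0 km = 7.4330×10⁶ m.
r_a = 6371 + 17210 = 23581 km = 2.3581×10⁷ m.
Semi-major axis a = (r_p + r_a)/2 = 15507 km = 1.551×10⁷ m.
Vis-viva: v² = μ(2/r − 1/a) = 3.986×10¹⁴ × (8.481×10⁻⁸ − 6.449×10⁻⁸) = 8.102×10⁶ m²/s².
v = 2846 m/s = 2.846 km/s.

v ≈ 2.846 km/s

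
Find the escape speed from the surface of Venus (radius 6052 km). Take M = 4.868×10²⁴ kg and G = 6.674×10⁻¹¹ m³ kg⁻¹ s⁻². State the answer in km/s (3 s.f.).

μ = GM = 6.674×10⁻¹¹ × 4.868×10²⁴ = 3.249×10¹⁴ m³/s².
r = R = 6.052×10⁶ m.
Escape speed v_esc = √(2μ/r) = √(2 × 3.249×10¹⁴ / 6.052×10⁶) = √(1.074×10⁸) = 10360 m/s.
= 10.36 km/s.

v_esc ≈ 10.4 km/s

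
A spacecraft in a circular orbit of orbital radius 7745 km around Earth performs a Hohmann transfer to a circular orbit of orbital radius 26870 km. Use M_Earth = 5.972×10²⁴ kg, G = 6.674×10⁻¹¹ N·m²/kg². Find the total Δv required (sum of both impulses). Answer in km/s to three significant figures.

μ = GM = 6.674×10⁻¹¹ × 5.972×10²⁴ = 3.986×10¹⁴ m³/s².
r₁ = 7745 km = 7.745×10⁶ m.
r₂ = 26870 km = 2.687×10⁷ m.
Transfer ellipse a_t = (r₁ + r₂)/2 = 1.731×10⁷ m.
At r₁: circular v_c1 = √(μ/r₁) = 7174 m/s; transfer-perigee v_p = √[μ(2/r₁ − 1/a_t)] = 8938 m/s.
Δv₁ = v_p − v_c1 = 1765 m/s.
At r₂: circular v_c2 = √(μ/r₂) = 3851 m/s; transfer-apogee v_a = √[μ(2/r₂ − 1/a_t)] = 2576 m/s.
Δv₂ = v_c2 − v_a = 1275 m/s.
Total Δv = Δv₁ + Δv₂ = 3040 m/s = 3.040 km/s.

Δv_total ≈ 3.04 km/s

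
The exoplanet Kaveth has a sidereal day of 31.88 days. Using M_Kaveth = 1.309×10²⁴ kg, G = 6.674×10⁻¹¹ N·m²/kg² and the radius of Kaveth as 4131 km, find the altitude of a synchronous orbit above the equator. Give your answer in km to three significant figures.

μ = GM = 6.674×10⁻¹¹ × 1.309×10²⁴ = 8.736×10¹³ m³/s².
T = 31.88 days = 2.754×10⁶ s.
A synchronous orbit has period T, so by Kepler's third law a = (μT²/4π²)^(1/3).
μT²/4π² = 8.736×10¹³ × (2.754×10⁶)² / 39.48 = 1.679×10²⁵ m³.
a = 2.561×10⁸ m = 2.5606×10⁵ km.
Altitude h = a − R = 2.5606×10⁵ − 4131 = 2.5193×10⁵ km.

h_sync ≈ 2.52×10⁵ km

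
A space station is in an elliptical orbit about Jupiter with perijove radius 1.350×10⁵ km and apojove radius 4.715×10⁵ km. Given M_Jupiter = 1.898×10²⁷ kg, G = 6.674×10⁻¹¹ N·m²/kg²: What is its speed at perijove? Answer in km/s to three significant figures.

μ = GM = 6.674×10⁻¹¹ × 1.898×10²⁷ = 1.267×10¹⁷ m³/s².
Semi-major axis a = (r_p + r_a)/2 = 3.0325×10⁵ km = 3.032×10⁸ m.
Vis-viva: v² = μ(2/r − 1/a) = 1.267×10¹⁷ × (1.481×10⁻⁸ − 3.298×10⁻⁹) = 1.459×10⁹ m²/s².
v = 38200 m/s = 38.20 km/s.

v ≈ 38.2 km/s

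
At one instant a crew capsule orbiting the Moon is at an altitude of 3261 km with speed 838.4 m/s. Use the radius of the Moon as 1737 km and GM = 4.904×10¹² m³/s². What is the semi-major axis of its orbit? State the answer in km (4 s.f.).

r = 1737 + 3261 = 4998.0 km = 4.998×10⁶ m.
Vis-viva rearranged: 1/a = 2/r − v²/μ = 4.002×10⁻⁷ − 1.433×10⁻⁷ = 2.568×10⁻⁷ m⁻¹.
a = 3.894×10⁶ m = 3893.7 km.

a ≈ 3894 km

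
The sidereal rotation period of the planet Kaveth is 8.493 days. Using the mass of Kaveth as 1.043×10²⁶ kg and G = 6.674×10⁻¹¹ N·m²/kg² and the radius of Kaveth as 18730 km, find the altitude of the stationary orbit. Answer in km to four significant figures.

μ = GM = 6.674×10⁻¹¹ × 1.043×10²⁶ = 6.961×10¹⁵ m³/s².
T = 8.493 days = 7.338×10⁵ s.
A synchronous orbit has period T, so by Kepler's third law a = (μT²/4π²)^(1/3).
μT²/4π² = 6.961×10¹⁵ × (7.338×10⁵)² / 39.48 = 9.494×10²⁵ m³.
a = 4.562×10⁸ m = 4.5620×10⁵ km.
Altitude h = a − R = 4.5620×10⁵ − 18730 = 4.3747×10⁵ km.

h_sync ≈ 4.375×10⁵ km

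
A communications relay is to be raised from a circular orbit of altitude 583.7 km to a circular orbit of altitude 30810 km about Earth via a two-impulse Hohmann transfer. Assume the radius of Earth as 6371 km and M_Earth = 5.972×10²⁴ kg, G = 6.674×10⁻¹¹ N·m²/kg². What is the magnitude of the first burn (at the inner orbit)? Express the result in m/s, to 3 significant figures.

Δv ≈ 2260 m/s

μ = GM = 6.674×10⁻¹¹ × 5.972×10²⁴ = 3.986×10¹⁴ m³/s².
r₁ = 6371 + 583.7 = 6954.7 km = 6.9547×10⁶ m.
r₂ = 6371 + 30810 = 37181 km = 3.7181×10⁷ m.
Transfer ellipse a_t = (r₁ + r₂)/2 = 2.207×10⁷ m.
At r₁: circular v_c1 = √(μ/r₁) = 7570 m/s; transfer-perigee v_p = √[μ(2/r₁ − 1/a_t)] = 9826 m/s.
Δv₁ = v_p − v_c1 = 2256 m/s.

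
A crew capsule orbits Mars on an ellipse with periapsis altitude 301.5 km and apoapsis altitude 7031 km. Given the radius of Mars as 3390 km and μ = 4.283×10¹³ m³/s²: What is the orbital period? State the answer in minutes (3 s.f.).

r_p = 3390 + 301.5 = 3691.5 km = 3.6915×10⁶ m.
r_a = 3390 + 7031 = 10421 km = 1.0421×10⁷ m.
Semi-major axis a = (r_p + r_a)/2 = (3691.5 + 10421)/2 = 7056.2 km = 7.056×10⁶ m.
By Kepler's third law T = 2π√(a³/μ) = 2π × 2.864×10³ = 1.800×10⁴ s.
= 299.9 minutes.

T ≈ 300 minutes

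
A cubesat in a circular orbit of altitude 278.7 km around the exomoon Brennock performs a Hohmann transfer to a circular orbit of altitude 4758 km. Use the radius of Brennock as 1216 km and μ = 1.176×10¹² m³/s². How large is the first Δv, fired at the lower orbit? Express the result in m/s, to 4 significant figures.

Δv ≈ 234.9 m/s

r₁ = 1216 + 278.7 = 1494.7 km = 1.4947×10⁶ m.
r₂ = 1216 + 4758 = 5974.0 km = 5.9740×10⁶ m.
Transfer ellipse a_t = (r₁ + r₂)/2 = 3.734×10⁶ m.
At r₁: circular v_c1 = √(μ/r₁) = 887.0 m/s; transfer-periapsis v_p = √[μ(2/r₁ − 1/a_t)] = 1122 m/s.
Δv₁ = v_p − v_c1 = 234.9 m/s.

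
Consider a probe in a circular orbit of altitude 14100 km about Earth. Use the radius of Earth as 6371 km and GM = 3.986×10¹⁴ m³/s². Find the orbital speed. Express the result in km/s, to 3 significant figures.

v ≈ 4.41 km/s

r = 6371 + 14100 = 20471 km = 2.0471×10⁷ m.
For a circular orbit v = √(μ/r) = √(3.986×10¹⁴ / 2.047×10⁷) = √(1.947×10⁷) = 4413 m/s.
That is 4.413 km/s.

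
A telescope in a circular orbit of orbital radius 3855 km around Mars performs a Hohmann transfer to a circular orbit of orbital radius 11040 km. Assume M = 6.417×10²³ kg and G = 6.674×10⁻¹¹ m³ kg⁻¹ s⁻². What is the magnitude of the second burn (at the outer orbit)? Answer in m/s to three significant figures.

Δv ≈ 553 m/s

μ = GM = 6.674×10⁻¹¹ × 6.417×10²³ = 4.283×10¹³ m³/s².
r₁ = 3855 km = 3.855×10⁶ m.
r₂ = 11040 km = 1.104×10⁷ m.
Transfer ellipse a_t = (r₁ + r₂)/2 = 7.448×10⁶ m.
At r₁: circular v_c1 = √(μ/r₁) = 3333 m/s; transfer-periapsis v_p = √[μ(2/r₁ − 1/a_t)] = 4058 m/s.
At r₂: circular v_c2 = √(μ/r₂) = 1970 m/s; transfer-apoapsis v_a = √[μ(2/r₂ − 1/a_t)] = 1417 m/s.
Δv₂ = v_c2 − v_a = 552.5 m/s.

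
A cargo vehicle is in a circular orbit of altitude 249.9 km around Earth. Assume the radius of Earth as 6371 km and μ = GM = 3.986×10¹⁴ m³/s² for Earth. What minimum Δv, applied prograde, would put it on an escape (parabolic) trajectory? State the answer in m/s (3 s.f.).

r = 6371 + 249.9 = 6620.9 km = 6.6209×10⁶ m.
Circular speed v_c = √(μ/r) = 7759 m/s.
Escape speed v_esc = √(2μ/r) = √2 × v_c = 10970 m/s.
Δv = v_esc − v_c = 3214 m/s.

Δv ≈ 3210 m/s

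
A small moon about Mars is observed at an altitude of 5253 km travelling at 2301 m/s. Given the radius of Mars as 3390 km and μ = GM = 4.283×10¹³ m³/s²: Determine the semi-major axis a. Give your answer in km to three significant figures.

r = 3390 + 5253 = 8643.0 km = 8.643×10⁶ m.
Vis-viva rearranged: 1/a = 2/r − v²/μ = 2.314×10⁻⁷ − 1.236×10⁻⁷ = 1.078×10⁻⁷ m⁻¹.
a = 9.278×10⁶ m = 9278.0 km.

a ≈ 9280 km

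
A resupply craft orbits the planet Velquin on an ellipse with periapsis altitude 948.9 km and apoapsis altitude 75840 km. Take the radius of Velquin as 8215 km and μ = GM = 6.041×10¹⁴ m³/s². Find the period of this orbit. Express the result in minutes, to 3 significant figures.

T ≈ 1360 minutes

r_p = 8215 + 948.9 = 9163.9 km = 9.1639×10⁶ m.
r_a = 8215 + 75840 = 84055 km = 8.4055×10⁷ m.
Semi-major axis a = (r_p + r_a)/2 = (9163.9 + 84055)/2 = 46609 km = 4.661×10⁷ m.
By Kepler's third law T = 2π√(a³/μ) = 2π × 1.295×10⁴ = 8.135×10⁴ s.
= 1356 minutes.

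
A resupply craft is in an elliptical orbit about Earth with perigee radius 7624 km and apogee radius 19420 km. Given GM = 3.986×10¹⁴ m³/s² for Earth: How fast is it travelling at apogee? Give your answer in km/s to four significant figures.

Semi-major axis a = (r_p + r_a)/2 = 13522 km = 1.352×10⁷ m.
Vis-viva: v² = μ(2/r − 1/a) = 3.986×10¹⁴ × (1.030×10⁻⁷ − 7.395×10⁻⁸) = 1.157×10⁷ m²/s².
v = 3402 m/s = 3.402 km/s.

v ≈ 3.402 km/s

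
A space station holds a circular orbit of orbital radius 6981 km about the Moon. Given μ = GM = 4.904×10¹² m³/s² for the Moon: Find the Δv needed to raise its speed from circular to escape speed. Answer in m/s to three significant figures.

Δv ≈ 347 m/s

r = 6981 km = 6.981×10⁶ m.
Circular speed v_c = √(μ/r) = 838.1 m/s.
Escape speed v_esc = √(2μ/r) = √2 × v_c = 1185 m/s.
Δv = v_esc − v_c = 347.2 m/s.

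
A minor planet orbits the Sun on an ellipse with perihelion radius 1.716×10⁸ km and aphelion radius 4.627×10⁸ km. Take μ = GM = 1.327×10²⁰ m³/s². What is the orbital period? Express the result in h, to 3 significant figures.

Semi-major axis a = (r_p + r_a)/2 = (1.7160×10⁸ + 4.6270×10⁸)/2 = 3.1715×10⁸ km = 3.172×10¹¹ m.
By Kepler's third law T = 2π√(a³/μ) = 2π × 1.550×10⁷ = 9.742×10⁷ s.
= 27060 h.

T ≈ 27100 h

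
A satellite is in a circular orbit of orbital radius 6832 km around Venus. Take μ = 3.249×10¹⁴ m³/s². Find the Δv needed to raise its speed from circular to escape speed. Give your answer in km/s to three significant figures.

Δv ≈ 2.86 km/s

r = 6832 km = 6.832×10⁶ m.
Circular speed v_c = √(μ/r) = 6896 m/s.
Escape speed v_esc = √(2μ/r) = √2 × v_c = 9752 m/s.
Δv = v_esc − v_c = 2856 m/s = 2.856 km/s.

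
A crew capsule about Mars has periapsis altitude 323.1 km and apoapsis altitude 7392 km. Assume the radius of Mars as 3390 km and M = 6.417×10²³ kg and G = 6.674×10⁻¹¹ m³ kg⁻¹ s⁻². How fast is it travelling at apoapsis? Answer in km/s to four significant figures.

μ = GM = 6.674×10⁻¹¹ × 6.417×10²³ = 4.283×10¹³ m³/s².
r_p = 3390 + 323.1 = 3713.1 km = 3.7131×10⁶ m.
r_a = 3390 + 7392 = 10782 km = 1.0782×10⁷ m.
Semi-major axis a = (r_p + r_a)/2 = 7247.6 km = 7.248×10⁶ m.
Vis-viva: v² = μ(2/r − 1/a) = 4.283×10¹³ × (1.855×10⁻⁷ − 1.380×10⁻⁷) = 2.035×10⁶ m²/s².
v = 1427 m/s = 1.427 km/s.

v ≈ 1.427 km/s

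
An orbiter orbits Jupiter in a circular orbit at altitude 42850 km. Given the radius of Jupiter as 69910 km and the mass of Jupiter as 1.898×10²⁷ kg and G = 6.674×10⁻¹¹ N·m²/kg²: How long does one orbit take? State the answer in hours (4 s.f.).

T ≈ 5.872 hours

μ = GM = 6.674×10⁻¹¹ × 1.898×10²⁷ = 1.267×10¹⁷ m³/s².
r = 69910 + 42850 = 112760 km = 1.1276×10⁸ m.
Kepler's third law: T = 2π√(r³/μ) = 2π√((1.128×10⁸)³ / 1.267×10¹⁷).
r³/μ = 1.132×10⁷ s², so T = 2π × 3.364×10³ = 2.114×10⁴ s.
Converting: 2.114×10⁴ s ÷ 3600 = 5.872 hours.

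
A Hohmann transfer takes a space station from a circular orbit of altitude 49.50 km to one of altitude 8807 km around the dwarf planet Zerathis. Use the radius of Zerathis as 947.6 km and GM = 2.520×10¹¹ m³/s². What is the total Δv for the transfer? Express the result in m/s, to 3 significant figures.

r₁ = 947.6 + 49.50 = 997.10 km = 9.9710×10⁵ m.
r₂ = 947.6 + 8807 = 9754.6 km = 9.7546×10⁶ m.
Transfer ellipse a_t = (r₁ + r₂)/2 = 5.376×10⁶ m.
At r₁: circular v_c1 = √(μ/r₁) = 502.7 m/s; transfer-periapsis v_p = √[μ(2/r₁ − 1/a_t)] = 677.2 m/s.
Δv₁ = v_p − v_c1 = 174.5 m/s.
At r₂: circular v_c2 = √(μ/r₂) = 160.7 m/s; transfer-apoapsis v_a = √[μ(2/r₂ − 1/a_t)] = 69.22 m/s.
Δv₂ = v_c2 − v_a = 91.51 m/s.
Total Δv = Δv₁ + Δv₂ = 266.0 m/s.

Δv_total ≈ 266 m/s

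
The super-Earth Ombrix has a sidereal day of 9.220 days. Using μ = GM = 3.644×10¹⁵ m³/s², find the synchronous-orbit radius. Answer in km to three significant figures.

r_sync ≈ 3.88×10⁵ km

T = 9.220 days = 7.966×10⁵ s.
A synchronous orbit has period T, so by Kepler's third law a = (μT²/4π²)^(1/3).
μT²/4π² = 3.644×10¹⁵ × (7.966×10⁵)² / 39.48 = 5.857×10²⁵ m³.
a = 3.884×10⁸ m = 3.8836×10⁵ km.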